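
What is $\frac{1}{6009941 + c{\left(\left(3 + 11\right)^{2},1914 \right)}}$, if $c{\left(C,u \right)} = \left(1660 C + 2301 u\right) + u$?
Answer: $\frac{1}{10741329} \approx 9.3098 \cdot 10^{-8}$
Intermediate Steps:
$c{\left(C,u \right)} = 1660 C + 2302 u$
$\frac{1}{6009941 + c{\left(\left(3 + 11\right)^{2},1914 \right)}} = \frac{1}{6009941 + \left(1660 \left(3 + 11\right)^{2} + 2302 \cdot 1914\right)} = \frac{1}{6009941 + \left(1660 \cdot 14^{2} + 4406028\right)} = \frac{1}{6009941 + \left(1660 \cdot 196 + 4406028\right)} = \frac{1}{6009941 + \left(325360 + 4406028\right)} = \frac{1}{6009941 + 4731388} = \frac{1}{10741329}$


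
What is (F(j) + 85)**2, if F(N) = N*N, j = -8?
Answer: 22201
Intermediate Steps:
F(N) = N**2
(F(j) + 85)**2 = ((-8)**2 + 85)**2 = (64 + 85)**2 = 149**2 = 22201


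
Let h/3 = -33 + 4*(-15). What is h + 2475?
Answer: 2196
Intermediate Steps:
h = -279 (h = 3*(-33 + 4*(-15)) = 3*(-33 - 60) = 3*(-93) = -279)
h + 2475 = -279 + 2475 = 2196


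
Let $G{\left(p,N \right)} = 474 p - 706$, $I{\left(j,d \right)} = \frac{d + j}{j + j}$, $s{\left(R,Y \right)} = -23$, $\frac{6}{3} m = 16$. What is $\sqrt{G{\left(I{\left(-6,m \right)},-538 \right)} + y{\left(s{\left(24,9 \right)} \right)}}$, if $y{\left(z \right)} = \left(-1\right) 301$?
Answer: $i \sqrt{1086} \approx 32.955 i$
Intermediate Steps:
$m = 8$ ($m = \frac{1}{2} \cdot 16 = 8$)
$I{\left(j,d \right)} = \frac{d + j}{2 j}$
$G{\left(p,N \right)} = -706 + 474 p$
$y{\left(z \right)} = -301$
$\sqrt{G{\left(I{\left(-6,m \right)},-538 \right)} + y{\left(s{\left(24,9 \right)} \right)}} = \sqrt{\left(-706 + 474 \frac{8 - 6}{2 \left(-6\right)}\right) - 301} = \sqrt{\left(-706 + 474 \cdot \frac{1}{2} \left(- \frac{1}{6}\right) 2\right) - 301} = \sqrt{\left(-706 + 474 \left(- \frac{1}{6}\right)\right) - 301} = \sqrt{\left(-706 - 79\right) - 301} = \sqrt{-785 - 301} = \sqrt{-1086} = i \sqrt{1086}$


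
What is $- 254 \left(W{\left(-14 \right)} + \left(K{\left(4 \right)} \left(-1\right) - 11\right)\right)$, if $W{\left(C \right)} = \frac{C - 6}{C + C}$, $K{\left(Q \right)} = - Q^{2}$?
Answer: $- \frac{10160}{7} \approx -1451.4$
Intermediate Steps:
$W{\left(C \right)} = \frac{-6 + C}{2 C}$
$- 254 \left(W{\left(-14 \right)} + \left(K{\left(4 \right)} \left(-1\right) - 11\right)\right) = - 254 \left(\frac{-6 - 14}{2 \left(-14\right)} - \left(11 - - 4^{2} \left(-1\right)\right)\right) = - 254 \left(\frac{1}{2} \left(- \frac{1}{14}\right) \left(-20\right) - \left(11 - \left(-1\right) 16 \left(-1\right)\right)\right) = - 254 \left(\frac{5}{7} - -5\right) = - 254 \left(\frac{5}{7} + \left(16 - 11\right)\right) = - 254 \left(\frac{5}{7} + 5\right) = \left(-254\right) \frac{40}{7} = - \frac{10160}{7}$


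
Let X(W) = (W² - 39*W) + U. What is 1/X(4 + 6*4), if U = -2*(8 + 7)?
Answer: -1/338 ≈ -0.0029586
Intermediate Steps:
U = -30 (U = -2*15 = -30)
X(W) = -30 + W² - 39*W (X(W) = (W² - 39*W) - 30 = -30 + W² - 39*W)
1/X(4 + 6*4) = 1/(-30 + (4 + 6*4)² - 39*(4 + 6*4)) = 1/(-30 + (4 + 24)² - 39*(4 + 24)) = 1/(-30 + 28² - 39*28) = 1/(-30 + 784 - 1092) = 1/(-338) = -1/338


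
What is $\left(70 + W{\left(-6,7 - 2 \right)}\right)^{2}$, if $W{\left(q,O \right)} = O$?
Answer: $5625$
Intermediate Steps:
$\left(70 + W{\left(-6,7 - 2 \right)}\right)^{2} = \left(70 + \left(7 - 2\right)\right)^{2} = \left(70 + 5\right)^{2} = 75^{2} = 5625$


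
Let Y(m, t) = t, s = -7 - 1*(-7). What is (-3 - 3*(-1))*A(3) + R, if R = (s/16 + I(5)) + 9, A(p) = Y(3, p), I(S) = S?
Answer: 14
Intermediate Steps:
s = 0 (s = -7 + 7 = 0)
A(p) = p
R = 14 (R = (0/16 + 5) + 9 = (0*(1/16) + 5) + 9 = (0 + 5) + 9 = 5 + 9 = 14)
(-3 - 3*(-1))*A(3) + R = (-3 - 3*(-1))*3 + 14 = (-3 + 3)*3 + 14 = 0*3 + 14 = 0 + 14 = 14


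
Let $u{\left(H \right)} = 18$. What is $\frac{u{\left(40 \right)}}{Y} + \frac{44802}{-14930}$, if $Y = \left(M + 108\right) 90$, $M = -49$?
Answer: $- \frac{1320166}{440435} \approx -2.9974$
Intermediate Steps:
$Y = 5310$ ($Y = \left(-49 + 108\right) 90 = 59 \cdot 90 = 5310$)
$\frac{u{\left(40 \right)}}{Y} + \frac{44802}{-14930} = \frac{18}{5310} + \frac{44802}{-14930} = 18 \cdot \frac{1}{5310} + 44802 \left(- \frac{1}{14930}\right) = \frac{1}{295} - \frac{22401}{7465} = - \frac{1320166}{440435}$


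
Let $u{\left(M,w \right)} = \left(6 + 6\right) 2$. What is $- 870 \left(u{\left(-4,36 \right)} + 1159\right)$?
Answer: $-1029210$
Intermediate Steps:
$u{\left(M,w \right)} = 24$ ($u{\left(M,w \right)} = 12 \cdot 2 = 24$)
$- 870 \left(u{\left(-4,36 \right)} + 1159\right) = - 870 \left(24 + 1159\right) = \left(-870\right) 1183 = -1029210$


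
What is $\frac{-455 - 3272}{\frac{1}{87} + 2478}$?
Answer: $- \frac{324249}{215587} \approx -1.504$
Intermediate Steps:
$\frac{-455 - 3272}{\frac{1}{87} + 2478} = - \frac{3727}{\frac{1}{87} + 2478} = - \frac{3727}{\frac{215587}{87}} = \left(-3727\right) \frac{87}{215587} = - \frac{324249}{215587}$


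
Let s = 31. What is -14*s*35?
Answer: -15190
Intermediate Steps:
-14*s*35 = -14*31*35 = -434*35 = -15190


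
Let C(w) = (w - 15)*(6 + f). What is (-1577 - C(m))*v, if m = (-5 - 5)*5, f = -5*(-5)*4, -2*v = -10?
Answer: 26565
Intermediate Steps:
v = 5 (v = -½*(-10) = 5)
f = 100 (f = 25*4 = 100)
m = -50 (m = -10*5 = -50)
C(w) = -1590 + 106*w (C(w) = (w - 15)*(6 + 100) = (-15 + w)*106 = -1590 + 106*w)
(-1577 - C(m))*v = (-1577 - (-1590 + 106*(-50)))*5 = (-1577 - (-1590 - 5300))*5 = (-1577 - 1*(-6890))*5 = (-1577 + 6890)*5 = 5313*5 = 26565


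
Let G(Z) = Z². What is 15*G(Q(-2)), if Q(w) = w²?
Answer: 240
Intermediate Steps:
15*G(Q(-2)) = 15*((-2)²)² = 15*4² = 15*16 = 240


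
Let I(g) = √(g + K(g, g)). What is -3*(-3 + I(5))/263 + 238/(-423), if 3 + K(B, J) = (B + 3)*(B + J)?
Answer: -58787/111249 - 3*√82/263 ≈ -0.63172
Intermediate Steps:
K(B, J) = -3 + (3 + B)*(B + J) (K(B, J) = -3 + (B + 3)*(B + J) = -3 + (3 + B)*(B + J))
I(g) = √(-3 + 2*g² + 7*g) (I(g) = √(g + (-3 + g² + 3*g + 3*g + g*g)) = √(g + (-3 + g² + 3*g + 3*g + g²)) = √(g + (-3 + 2*g² + 6*g)) = √(-3 + 2*g² + 7*g))
-3*(-3 + I(5))/263 + 238/(-423) = -3*(-3 + √(-3 + 2*5² + 7*5))/263 + 238/(-423) = -3*(-3 + √(-3 + 2*25 + 35))*(1/263) + 238*(-1/423) = -3*(-3 + √(-3 + 50 + 35))*(1/263) - 238/423 = -3*(-3 + √82)*(1/263) - 238/423 = (9 - 3*√82)*(1/263) - 238/423 = (9/263 - 3*√82/263) - 238/423 = -58787/111249 - 3*√82/263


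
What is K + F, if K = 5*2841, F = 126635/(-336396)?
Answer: 4778378545/336396 ≈ 14205.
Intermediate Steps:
F = -126635/336396 (F = 126635*(-1/336396) = -126635/336396 ≈ -0.37645)
K = 14205
K + F = 14205 - 126635/336396 = 4778378545/336396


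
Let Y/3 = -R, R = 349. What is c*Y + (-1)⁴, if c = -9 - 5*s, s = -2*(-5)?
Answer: 61774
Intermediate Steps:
s = 10
c = -59 (c = -9 - 5*10 = -9 - 50 = -59)
Y = -1047 (Y = 3*(-1*349) = 3*(-349) = -1047)
c*Y + (-1)⁴ = -59*(-1047) + (-1)⁴ = 61773 + 1 = 61774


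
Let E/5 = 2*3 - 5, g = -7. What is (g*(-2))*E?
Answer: 70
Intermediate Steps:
E = 5 (E = 5*(2*3 - 5) = 5*(6 - 5) = 5*1 = 5)
(g*(-2))*E = -7*(-2)*5 = 14*5 = 70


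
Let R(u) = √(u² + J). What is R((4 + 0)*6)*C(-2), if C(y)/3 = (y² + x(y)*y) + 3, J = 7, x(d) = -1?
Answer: 27*√583 ≈ 651.93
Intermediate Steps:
R(u) = √(7 + u²) (R(u) = √(u² + 7) = √(7 + u²))
C(y) = 9 - 3*y + 3*y² (C(y) = 3*((y² - y) + 3) = 3*(3 + y² - y) = 9 - 3*y + 3*y²)
R((4 + 0)*6)*C(-2) = √(7 + ((4 + 0)*6)²)*(9 - 3*(-2) + 3*(-2)²) = √(7 + (4*6)²)*(9 + 6 + 3*4) = √(7 + 24²)*(9 + 6 + 12) = √(7 + 576)*27 = √583*27 = 27*√583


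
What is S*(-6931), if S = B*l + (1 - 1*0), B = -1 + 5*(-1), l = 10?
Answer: 408929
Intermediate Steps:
B = -6 (B = -1 - 5 = -6)
S = -59 (S = -6*10 + (1 - 1*0) = -60 + (1 + 0) = -60 + 1 = -59)
S*(-6931) = -59*(-6931) = 408929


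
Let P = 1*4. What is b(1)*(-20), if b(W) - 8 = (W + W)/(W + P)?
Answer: -168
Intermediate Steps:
P = 4
b(W) = 8 + 2*W/(4 + W) (b(W) = 8 + (W + W)/(W + 4) = 8 + (2*W)/(4 + W) = 8 + 2*W/(4 + W))
b(1)*(-20) = (2*(16 + 5*1)/(4 + 1))*(-20) = (2*(16 + 5)/5)*(-20) = (2*(⅕)*21)*(-20) = (42/5)*(-20) = -168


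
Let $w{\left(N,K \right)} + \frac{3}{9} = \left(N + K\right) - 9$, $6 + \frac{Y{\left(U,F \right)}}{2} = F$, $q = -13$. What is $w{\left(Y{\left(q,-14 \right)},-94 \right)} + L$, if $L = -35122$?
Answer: $- \frac{105796}{3} \approx -35265.0$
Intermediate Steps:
$Y{\left(U,F \right)} = -12 + 2 F$
$w{\left(N,K \right)} = - \frac{28}{3} + K + N$ ($w{\left(N,K \right)} = - \frac{1}{3} - \left(9 - K - N\right) = - \frac{1}{3} + \left(-9 + K + N\right) = - \frac{28}{3} + K + N$)
$w{\left(Y{\left(q,-14 \right)},-94 \right)} + L = \left(- \frac{28}{3} - 94 + \left(-12 + 2 \left(-14\right)\right)\right) - 35122 = \left(- \frac{28}{3} - 94 - 40\right) - 35122 = - \frac{430}{3} - 35122 = - \frac{105796}{3}$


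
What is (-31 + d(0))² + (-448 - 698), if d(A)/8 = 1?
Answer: -617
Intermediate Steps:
d(A) = 8 (d(A) = 8*1 = 8)
(-31 + d(0))² + (-448 - 698) = (-31 + 8)² + (-448 - 698) = (-23)² - 1146 = 529 - 1146 = -617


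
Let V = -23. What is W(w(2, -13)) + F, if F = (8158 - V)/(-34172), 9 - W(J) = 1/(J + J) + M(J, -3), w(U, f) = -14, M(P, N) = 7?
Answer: 107421/59801 ≈ 1.7963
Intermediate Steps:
W(J) = 2 - 1/(2*J) (W(J) = 9 - (1/(J + J) + 7) = 9 - (1/(2*J) + 7) = 9 - (7 + 1/(2*J)) = 9 + (-7 - 1/(2*J)) = 2 - 1/(2*J))
F = -8181/34172 (F = (8158 - 1*(-23))/(-34172) = (8158 + 23)*(-1/34172) = 8181*(-1/34172) = -8181/34172 ≈ -0.23941)
W(w(2, -13)) + F = (2 - 1/2/(-14)) - 8181/34172 = (2 - 1/2*(-1/14)) - 8181/34172 = (2 + 1/28) - 8181/34172 = 57/28 - 8181/34172 = 107421/59801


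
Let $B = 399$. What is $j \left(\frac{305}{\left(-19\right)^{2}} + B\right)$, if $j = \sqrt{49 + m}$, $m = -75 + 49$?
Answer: $\frac{144344 \sqrt{23}}{361} \approx 1917.6$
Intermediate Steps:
$m = -26$
$j = \sqrt{23}$ ($j = \sqrt{49 - 26} = \sqrt{23} \approx 4.7958$)
$j \left(\frac{305}{\left(-19\right)^{2}} + B\right) = \sqrt{23} \left(\frac{305}{\left(-19\right)^{2}} + 399\right) = \sqrt{23} \left(\frac{305}{361} + 399\right) = \sqrt{23} \cdot \frac{144344}{361} = \frac{144344 \sqrt{23}}{361}$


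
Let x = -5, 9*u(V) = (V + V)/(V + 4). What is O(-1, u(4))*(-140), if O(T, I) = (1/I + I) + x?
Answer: -5180/9 ≈ -575.56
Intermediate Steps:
u(V) = 2*V/(9*(4 + V)) (u(V) = ((V + V)/(V + 4))/9 = ((2*V)/(4 + V))/9 = (2*V/(4 + V))/9 = 2*V/(9*(4 + V)))
O(T, I) = -5 + I + 1/I (O(T, I) = (1/I + I) - 5 = (I + 1/I) - 5 = -5 + I + 1/I)
O(-1, u(4))*(-140) = (-5 + (2/9)*4/(4 + 4) + 1/((2/9)*4/(4 + 4)))*(-140) = (-5 + (2/9)*4/8 + 1/((2/9)*4/8))*(-140) = (-5 + (2/9)*4*(1/8) + 1/((2/9)*4*(1/8)))*(-140) = (-5 + 1/9 + 1/(1/9))*(-140) = (-5 + 1/9 + 9)*(-140) = (37/9)*(-140) = -5180/9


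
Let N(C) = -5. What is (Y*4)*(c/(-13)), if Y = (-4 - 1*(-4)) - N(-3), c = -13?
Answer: 20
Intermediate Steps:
Y = 5 (Y = (-4 - 1*(-4)) - 1*(-5) = (-4 + 4) + 5 = 0 + 5 = 5)
(Y*4)*(c/(-13)) = (5*4)*(-13/(-13)) = 20*(-13*(-1/13)) = 20*1 = 20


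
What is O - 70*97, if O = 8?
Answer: -6782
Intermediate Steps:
O - 70*97 = 8 - 70*97 = 8 - 6790 = -6782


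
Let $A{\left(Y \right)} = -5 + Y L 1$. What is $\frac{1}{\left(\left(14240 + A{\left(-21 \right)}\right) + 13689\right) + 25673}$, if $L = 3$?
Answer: $\frac{1}{53534} \approx 1.868 \cdot 10^{-5}$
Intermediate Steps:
$A{\left(Y \right)} = -5 + 3 Y$ ($A{\left(Y \right)} = -5 + Y 3 \cdot 1 = -5 + 3 Y 1 = -5 + 3 Y$)
$\frac{1}{\left(\left(14240 + A{\left(-21 \right)}\right) + 13689\right) + 25673} = \frac{1}{\left(\left(14240 + \left(-5 + 3 \left(-21\right)\right)\right) + 13689\right) + 25673} = \frac{1}{\left(\left(14240 - 68\right) + 13689\right) + 25673} = \frac{1}{\left(14172 + 13689\right) + 25673} = \frac{1}{27861 + 25673} = \frac{1}{53534}$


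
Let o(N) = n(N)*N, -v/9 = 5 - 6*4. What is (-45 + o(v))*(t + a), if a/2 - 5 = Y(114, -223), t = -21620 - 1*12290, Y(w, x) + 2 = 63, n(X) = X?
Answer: -986182488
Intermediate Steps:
Y(w, x) = 61 (Y(w, x) = -2 + 63 = 61)
v = 171 (v = -9*(5 - 6*4) = -9*(5 - 24) = -9*(-19) = 171)
t = -33910 (t = -21620 - 12290 = -33910)
a = 132 (a = 10 + 2*61 = 10 + 122 = 132)
o(N) = N² (o(N) = N*N = N²)
(-45 + o(v))*(t + a) = (-45 + 171²)*(-33910 + 132) = (-45 + 29241)*(-33778) = 29196*(-33778) = -986182488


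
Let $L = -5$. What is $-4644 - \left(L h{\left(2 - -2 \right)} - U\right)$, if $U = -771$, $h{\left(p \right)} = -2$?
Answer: $-5425$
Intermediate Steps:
$-4644 - \left(L h{\left(2 - -2 \right)} - U\right) = -4644 - \left(\left(-5\right) \left(-2\right) - -771\right) = -4644 - \left(10 + 771\right) = -4644 - 781 = -5425$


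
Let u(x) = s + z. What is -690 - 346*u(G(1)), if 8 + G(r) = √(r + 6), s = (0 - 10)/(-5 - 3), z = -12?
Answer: 6059/2 ≈ 3029.5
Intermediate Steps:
s = 5/4 (s = -10/(-8) = -10*(-⅛) = 5/4 ≈ 1.2500)
G(r) = -8 + √(6 + r) (G(r) = -8 + √(r + 6) = -8 + √(6 + r))
u(x) = -43/4 (u(x) = 5/4 - 12 = -43/4)
-690 - 346*u(G(1)) = -690 - 346*(-43/4) = -690 + 7439/2 = 6059/2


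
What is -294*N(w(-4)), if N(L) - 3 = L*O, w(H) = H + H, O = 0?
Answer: -882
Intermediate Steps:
w(H) = 2*H
N(L) = 3 (N(L) = 3 + L*0 = 3 + 0 = 3)
-294*N(w(-4)) = -294*3 = -882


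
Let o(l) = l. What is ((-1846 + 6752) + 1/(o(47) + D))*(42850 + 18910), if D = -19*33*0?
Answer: 14240806080/47 ≈ 3.0300e+8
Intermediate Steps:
D = 0 (D = -627*0 = 0)
((-1846 + 6752) + 1/(o(47) + D))*(42850 + 18910) = ((-1846 + 6752) + 1/(47 + 0))*(42850 + 18910) = (4906 + 1/47)*61760 = (230583/47)*61760 = 14240806080/47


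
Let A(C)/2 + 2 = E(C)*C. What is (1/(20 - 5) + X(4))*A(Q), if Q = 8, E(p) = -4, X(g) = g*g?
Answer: -16388/15 ≈ -1092.5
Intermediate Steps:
X(g) = g²
A(C) = -4 - 8*C (A(C) = -4 + 2*(-4*C) = -4 - 8*C)
(1/(20 - 5) + X(4))*A(Q) = (1/(20 - 5) + 4²)*(-4 - 8*8) = (1/15 + 16)*(-4 - 64) = (1/15 + 16)*(-68) = (241/15)*(-68) = -16388/15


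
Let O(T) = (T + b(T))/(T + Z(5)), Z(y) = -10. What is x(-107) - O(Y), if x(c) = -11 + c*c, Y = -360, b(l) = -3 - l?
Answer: 4232057/370 ≈ 11438.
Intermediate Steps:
O(T) = -3/(-10 + T) (O(T) = (T + (-3 - T))/(T - 10) = -3/(-10 + T))
x(c) = -11 + c²
x(-107) - O(Y) = (-11 + (-107)²) - (-3)/(-10 - 360) = (-11 + 11449) - (-3)/(-370) = 11438 - (-3)*(-1)/370 = 11438 - 1*3/370 = 11438 - 3/370 = 4232057/370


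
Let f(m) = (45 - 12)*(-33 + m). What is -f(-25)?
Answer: 1914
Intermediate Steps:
f(m) = -1089 + 33*m (f(m) = 33*(-33 + m) = -1089 + 33*m)
-f(-25) = -(-1089 + 33*(-25)) = -(-1089 - 825) = -1*(-1914) = 1914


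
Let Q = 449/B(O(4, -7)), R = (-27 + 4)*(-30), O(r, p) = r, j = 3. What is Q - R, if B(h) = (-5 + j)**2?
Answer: -2311/4 ≈ -577.75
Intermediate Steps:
B(h) = 4 (B(h) = (-5 + 3)**2 = (-2)**2 = 4)
R = 690 (R = -23*(-30) = 690)
Q = 449/4 ≈ 112.25
Q - R = 449/4 - 1*690 = 449/4 - 690 = -2311/4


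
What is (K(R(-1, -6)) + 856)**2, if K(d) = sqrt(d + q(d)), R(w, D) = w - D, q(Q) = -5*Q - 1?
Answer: (856 + I*sqrt(21))**2 ≈ 7.3272e+5 + 7845.0*I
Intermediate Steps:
q(Q) = -1 - 5*Q
K(d) = sqrt(-1 - 4*d) (K(d) = sqrt(d + (-1 - 5*d)) = sqrt(-1 - 4*d))
(K(R(-1, -6)) + 856)**2 = (sqrt(-1 - 4*(-1 - 1*(-6))) + 856)**2 = (sqrt(-1 - 4*(-1 + 6)) + 856)**2 = (sqrt(-1 - 4*5) + 856)**2 = (sqrt(-1 - 20) + 856)**2 = (sqrt(-21) + 856)**2 = (I*sqrt(21) + 856)**2 = (856 + I*sqrt(21))**2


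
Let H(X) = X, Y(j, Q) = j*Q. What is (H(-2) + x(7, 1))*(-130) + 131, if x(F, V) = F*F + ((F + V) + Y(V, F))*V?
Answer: -7929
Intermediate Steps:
Y(j, Q) = Q*j
x(F, V) = F**2 + V*(F + V + F*V) (x(F, V) = F*F + ((F + V) + F*V)*V = F**2 + (F + V + F*V)*V = F**2 + V*(F + V + F*V))
(H(-2) + x(7, 1))*(-130) + 131 = (-2 + (7**2 + 1**2 + 7*1 + 7*1**2))*(-130) + 131 = (-2 + (49 + 1 + 7 + 7*1))*(-130) + 131 = (-2 + (49 + 1 + 7 + 7))*(-130) + 131 = (-2 + 64)*(-130) + 131 = 62*(-130) + 131 = -8060 + 131 = -7929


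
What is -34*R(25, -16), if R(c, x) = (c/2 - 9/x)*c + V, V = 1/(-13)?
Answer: -1154453/104 ≈ -11101.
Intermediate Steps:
V = -1/13 ≈ -0.076923
R(c, x) = -1/13 + c*(c/2 - 9/x) (R(c, x) = (c/2 - 9/x)*c - 1/13 = c*(c/2 - 9/x) - 1/13 = -1/13 + c*(c/2 - 9/x))
-34*R(25, -16) = -34*(-1/13 + (½)*25² - 9*25/(-16)) = -34*(-1/13 + (½)*625 - 9*25*(-1/16)) = -34*(-1/13 + 625/2 + 225/16) = -34*67909/208 = -1154453/104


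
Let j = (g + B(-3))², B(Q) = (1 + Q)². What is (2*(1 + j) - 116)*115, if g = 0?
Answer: -9430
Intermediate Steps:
j = 16 (j = (0 + (1 - 3)²)² = (0 + (-2)²)² = (0 + 4)² = 4² = 16)
(2*(1 + j) - 116)*115 = (2*(1 + 16) - 116)*115 = (2*17 - 116)*115 = (34 - 116)*115 = -82*115 = -9430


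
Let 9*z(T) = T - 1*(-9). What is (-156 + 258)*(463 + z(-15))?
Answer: 47158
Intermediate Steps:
z(T) = 1 + T/9 (z(T) = (T - 1*(-9))/9 = (T + 9)/9 = (9 + T)/9 = 1 + T/9)
(-156 + 258)*(463 + z(-15)) = (-156 + 258)*(463 + (1 + (⅑)*(-15))) = 102*(463 + (1 - 5/3)) = 102*(463 - ⅔) = 102*(1387/3) = 47158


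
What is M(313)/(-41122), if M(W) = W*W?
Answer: -97969/41122 ≈ -2.3824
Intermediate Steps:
M(W) = W**2
M(313)/(-41122) = 313**2/(-41122) = 97969*(-1/41122) = -97969/41122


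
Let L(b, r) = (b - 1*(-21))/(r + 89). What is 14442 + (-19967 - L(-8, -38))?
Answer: -281788/51 ≈ -5525.3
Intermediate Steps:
L(b, r) = (21 + b)/(89 + r) (L(b, r) = (b + 21)/(89 + r) = (21 + b)/(89 + r))
14442 + (-19967 - L(-8, -38)) = 14442 + (-19967 - (21 - 8)/(89 - 38)) = 14442 + (-19967 - 13/51) = 14442 - 1018330/51 = -281788/51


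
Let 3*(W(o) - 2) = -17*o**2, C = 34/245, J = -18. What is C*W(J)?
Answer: -8908/35 ≈ -254.51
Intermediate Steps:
C = 34/245 (C = 34*(1/245) = 34/245 ≈ 0.13878)
W(o) = 2 - 17*o**2/3 (W(o) = 2 + (-17*o**2)/3 = 2 - 17*o**2/3)
C*W(J) = 34*(2 - 17/3*(-18)**2)/245 = 34*(2 - 17/3*324)/245 = 34*(2 - 1836)/245 = (34/245)*(-1834) = -8908/35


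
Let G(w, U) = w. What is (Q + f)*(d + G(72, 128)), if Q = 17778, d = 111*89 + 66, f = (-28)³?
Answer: -41810958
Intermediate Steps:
f = -21952
d = 9945 (d = 9879 + 66 = 9945)
(Q + f)*(d + G(72, 128)) = (17778 - 21952)*(9945 + 72) = -4174*10017 = -41810958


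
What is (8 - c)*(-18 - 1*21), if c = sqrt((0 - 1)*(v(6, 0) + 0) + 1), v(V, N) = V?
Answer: -312 + 39*I*sqrt(5) ≈ -312.0 + 87.207*I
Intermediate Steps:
c = I*sqrt(5) (c = sqrt((0 - 1)*(6 + 0) + 1) = sqrt(-1*6 + 1) = sqrt(-6 + 1) = sqrt(-5) = I*sqrt(5) ≈ 2.2361*I)
(8 - c)*(-18 - 1*21) = (8 - I*sqrt(5))*(-18 - 1*21) = (8 - I*sqrt(5))*(-18 - 21) = (8 - I*sqrt(5))*(-39) = -312 + 39*I*sqrt(5)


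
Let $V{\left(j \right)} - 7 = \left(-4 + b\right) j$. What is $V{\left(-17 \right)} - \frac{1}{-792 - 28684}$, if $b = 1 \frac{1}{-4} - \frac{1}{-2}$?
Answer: $\frac{521357}{7369} \approx 70.75$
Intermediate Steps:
$b = \frac{1}{4}$ ($b = 1 \left(- \frac{1}{4}\right) - - \frac{1}{2} = - \frac{1}{4} + \frac{1}{2} = \frac{1}{4} \approx 0.25$)
$V{\left(j \right)} = 7 - \frac{15 j}{4}$ ($V{\left(j \right)} = 7 + \left(-4 + \frac{1}{4}\right) j = 7 - \frac{15 j}{4}$)
$V{\left(-17 \right)} - \frac{1}{-792 - 28684} = \left(7 - - \frac{255}{4}\right) - \frac{1}{-792 - 28684} = \left(7 + \frac{255}{4}\right) - \frac{1}{-29476} = \frac{283}{4} - - \frac{1}{29476} = \frac{283}{4} + \frac{1}{29476} = \frac{521357}{7369}$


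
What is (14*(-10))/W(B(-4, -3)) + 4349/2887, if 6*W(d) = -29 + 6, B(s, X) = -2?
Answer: 2525107/66401 ≈ 38.028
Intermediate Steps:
W(d) = -23/6 (W(d) = (-29 + 6)/6 = (⅙)*(-23) = -23/6)
(14*(-10))/W(B(-4, -3)) + 4349/2887 = (14*(-10))/(-23/6) + 4349/2887 = -140*(-6/23) + 4349*(1/2887) = 840/23 + 4349/2887 = 2525107/66401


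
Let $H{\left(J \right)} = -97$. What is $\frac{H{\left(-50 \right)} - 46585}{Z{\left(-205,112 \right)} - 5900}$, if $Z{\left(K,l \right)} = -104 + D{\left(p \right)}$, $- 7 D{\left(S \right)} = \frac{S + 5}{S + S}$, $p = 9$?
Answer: $\frac{420138}{54037} \approx 7.775$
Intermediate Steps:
$D{\left(S \right)} = - \frac{5 + S}{14 S}$ ($D{\left(S \right)} = - \frac{\left(S + 5\right) \frac{1}{S + S}}{7} = - \frac{\left(5 + S\right) \frac{1}{2 S}}{7} = - \frac{\frac{1}{2} \frac{1}{S} \left(5 + S\right)}{7} = - \frac{5 + S}{14 S}$)
$Z{\left(K,l \right)} = - \frac{937}{9}$ ($Z{\left(K,l \right)} = -104 + \frac{-5 - 9}{14 \cdot 9} = -104 + \frac{1}{14} \cdot \frac{1}{9} \left(-5 - 9\right) = -104 + \frac{1}{14} \cdot \frac{1}{9} \left(-14\right) = -104 - \frac{1}{9} = - \frac{937}{9}$)
$\frac{H{\left(-50 \right)} - 46585}{Z{\left(-205,112 \right)} - 5900} = \frac{-97 - 46585}{- \frac{937}{9} - 5900} = - \frac{46682}{- \frac{54037}{9}} = \left(-46682\right) \left(- \frac{9}{54037}\right) = \frac{420138}{54037}$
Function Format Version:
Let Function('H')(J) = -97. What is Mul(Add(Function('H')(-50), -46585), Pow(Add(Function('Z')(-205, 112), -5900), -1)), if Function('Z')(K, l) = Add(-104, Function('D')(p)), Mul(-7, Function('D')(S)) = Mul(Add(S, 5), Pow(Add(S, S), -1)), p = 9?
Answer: Rational(420138, 54037) ≈ 7.7750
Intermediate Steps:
Function('D')(S) = Mul(Rational(-1, 14), Pow(S, -1), Add(5, S)) (Function('D')(S) = Mul(Rational(-1, 7), Mul(Add(S, 5), Pow(Add(S, S), -1))) = Mul(Rational(-1, 7), Mul(Add(5, S), Pow(Mul(2, S), -1))) = Mul(Rational(-1, 7), Mul(Add(5, S), Mul(Rational(1, 2), Pow(S, -1)))) = Mul(Rational(-1, 7), Mul(Rational(1, 2), Pow(S, -1), Add(5, S))) = Mul(Rational(-1, 14), Pow(S, -1), Add(5, S)))
Function('Z')(K, l) = Rational(-937, 9) (Function('Z')(K, l) = Add(-104, Mul(Rational(1, 14), Pow(9, -1), Add(-5, Mul(-1, 9)))) = Add(-104, Mul(Rational(1, 14), Rational(1, 9), Add(-5, -9))) = Add(-104, Mul(Rational(1, 14), Rational(1, 9), -14)) = Add(-104, Rational(-1, 9)) = Rational(-937, 9))
Mul(Add(Function('H')(-50), -46585), Pow(Add(Function('Z')(-205, 112), -5900), -1)) = Mul(Add(-97, -46585), Pow(Add(Rational(-937, 9), -5900), -1)) = Mul(-46682, Pow(Rational(-54037, 9), -1)) = Mul(-46682, Rational(-9, 54037)) = Rational(420138, 54037)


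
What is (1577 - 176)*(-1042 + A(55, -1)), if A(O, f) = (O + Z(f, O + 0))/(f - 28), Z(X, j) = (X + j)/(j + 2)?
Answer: -805862205/551 ≈ -1.4625e+6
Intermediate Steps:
Z(X, j) = (X + j)/(2 + j)
A(O, f) = (O + (O + f)/(2 + O))/(-28 + f) (A(O, f) = (O + (f + (O + 0))/(2 + (O + 0)))/(f - 28) = (O + (f + O)/(2 + O))/(-28 + f) = (O + (O + f)/(2 + O))/(-28 + f))
(1577 - 176)*(-1042 + A(55, -1)) = (1577 - 176)*(-1042 + (55 - 1 + 55*(2 + 55))/((-28 - 1)*(2 + 55))) = 1401*(-1042 + (55 - 1 + 55*57)/(-29*57)) = 1401*(-1042 - 1/29*1/57*(55 - 1 + 3135)) = 1401*(-1042 - 1/29*1/57*3189) = 1401*(-1042 - 1063/551) = 1401*(-575205/551) = -805862205/551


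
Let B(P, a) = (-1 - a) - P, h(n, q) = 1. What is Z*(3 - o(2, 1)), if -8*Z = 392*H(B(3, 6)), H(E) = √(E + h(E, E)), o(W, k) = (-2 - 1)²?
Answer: 882*I ≈ 882.0*I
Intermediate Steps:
o(W, k) = 9 (o(W, k) = (-3)² = 9)
B(P, a) = -1 - P - a
H(E) = √(1 + E) (H(E) = √(E + 1) = √(1 + E))
Z = -147*I (Z = -49*√(1 + (-1 - 1*3 - 1*6)) = -49*√(1 + (-1 - 3 - 6)) = -49*√(1 - 10) = -49*√(-9) = -49*3*I = -147*I ≈ -147.0*I)
Z*(3 - o(2, 1)) = (-147*I)*(3 - 1*9) = (-147*I)*(3 - 9) = -147*I*(-6) = 882*I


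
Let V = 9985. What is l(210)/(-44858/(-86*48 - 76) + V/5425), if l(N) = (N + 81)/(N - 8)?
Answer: 110612495/960616353 ≈ 0.11515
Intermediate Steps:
l(N) = (81 + N)/(-8 + N)
l(210)/(-44858/(-86*48 - 76) + V/5425) = ((81 + 210)/(-8 + 210))/(-44858/(-86*48 - 76) + 9985/5425) = (291/202)/(-44858/(-4128 - 76) + 9985*(1/5425)) = ((1/202)*291)/(-44858/(-4204) + 1997/1085) = 291/(202*(-44858*(-1/4204) + 1997/1085)) = 291/(202*(22429/2102 + 1997/1085)) = 291/(202*(28533159/2280670)) = (291/202)*(2280670/28533159) = 110612495/960616353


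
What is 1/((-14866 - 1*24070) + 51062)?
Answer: 1/12126 ≈ 8.2467e-5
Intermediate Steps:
1/((-14866 - 1*24070) + 51062) = 1/((-14866 - 24070) + 51062) = 1/(-38936 + 51062) = 1/12126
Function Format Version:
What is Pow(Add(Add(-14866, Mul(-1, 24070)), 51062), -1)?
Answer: Rational(1, 12126) ≈ 8.2467e-5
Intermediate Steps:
Pow(Add(Add(-14866, Mul(-1, 24070)), 51062), -1) = Pow(Add(Add(-14866, -24070), 51062), -1) = Pow(Add(-38936, 51062), -1) = Pow(12126, -1) = Rational(1, 12126)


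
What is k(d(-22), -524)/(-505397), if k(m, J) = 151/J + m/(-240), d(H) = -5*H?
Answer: 2347/1588968168 ≈ 1.4771e-6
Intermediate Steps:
k(m, J) = 151/J - m/240 (k(m, J) = 151/J + m*(-1/240) = 151/J - m/240)
k(d(-22), -524)/(-505397) = (151/(-524) - (-1)*(-22)/48)/(-505397) = (151*(-1/524) - 1/240*110)*(-1/505397) = (-151/524 - 11/24)*(-1/505397) = -2347/3144*(-1/505397) = 2347/1588968168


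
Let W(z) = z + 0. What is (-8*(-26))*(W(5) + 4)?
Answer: 1872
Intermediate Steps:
W(z) = z
(-8*(-26))*(W(5) + 4) = (-8*(-26))*(5 + 4) = 208*9 = 1872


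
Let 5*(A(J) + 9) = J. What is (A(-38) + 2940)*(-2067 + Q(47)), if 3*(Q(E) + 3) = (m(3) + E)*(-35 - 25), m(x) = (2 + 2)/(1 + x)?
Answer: -8857902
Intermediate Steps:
A(J) = -9 + J/5
m(x) = 4/(1 + x)
Q(E) = -23 - 20*E (Q(E) = -3 + ((4/(1 + 3) + E)*(-35 - 25))/3 = -3 + ((4/4 + E)*(-60))/3 = -3 + ((4*(1/4) + E)*(-60))/3 = -3 + ((1 + E)*(-60))/3 = -3 + (-60 - 60*E)/3 = -3 + (-20 - 20*E) = -23 - 20*E)
(A(-38) + 2940)*(-2067 + Q(47)) = ((-9 + (1/5)*(-38)) + 2940)*(-2067 + (-23 - 20*47)) = ((-9 - 38/5) + 2940)*(-2067 + (-23 - 940)) = (-83/5 + 2940)*(-2067 - 963) = (14617/5)*(-3030) = -8857902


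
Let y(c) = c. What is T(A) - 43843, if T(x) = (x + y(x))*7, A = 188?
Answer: -41211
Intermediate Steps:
T(x) = 14*x (T(x) = (x + x)*7 = (2*x)*7 = 14*x)
T(A) - 43843 = 14*188 - 43843 = 2632 - 43843 = -41211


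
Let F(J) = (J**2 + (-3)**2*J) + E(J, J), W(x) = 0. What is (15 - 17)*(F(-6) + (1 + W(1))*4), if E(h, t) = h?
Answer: 40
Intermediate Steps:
F(J) = J**2 + 10*J (F(J) = (J**2 + (-3)**2*J) + J = (J**2 + 9*J) + J = J**2 + 10*J)
(15 - 17)*(F(-6) + (1 + W(1))*4) = (15 - 17)*(-6*(10 - 6) + (1 + 0)*4) = -2*(-6*4 + 1*4) = -2*(-24 + 4) = -2*(-20) = 40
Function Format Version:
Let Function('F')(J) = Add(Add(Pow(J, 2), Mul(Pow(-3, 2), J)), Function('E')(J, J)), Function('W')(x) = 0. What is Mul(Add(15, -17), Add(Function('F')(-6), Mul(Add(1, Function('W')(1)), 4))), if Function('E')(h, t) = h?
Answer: 40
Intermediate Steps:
Function('F')(J) = Add(Pow(J, 2), Mul(10, J)) (Function('F')(J) = Add(Add(Pow(J, 2), Mul(Pow(-3, 2), J)), J) = Add(Add(Pow(J, 2), Mul(9, J)), J) = Add(Pow(J, 2), Mul(10, J)))
Mul(Add(15, -17), Add(Function('F')(-6), Mul(Add(1, Function('W')(1)), 4))) = Mul(Add(15, -17), Add(Mul(-6, Add(10, -6)), Mul(Add(1, 0), 4))) = Mul(-2, Add(Mul(-6, 4), Mul(1, 4))) = Mul(-2, Add(-24, 4)) = Mul(-2, -20) = 40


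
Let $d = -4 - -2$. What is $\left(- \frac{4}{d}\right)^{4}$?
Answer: $16$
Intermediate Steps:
$d = -2$ ($d = -4 + 2 = -2$)
$\left(- \frac{4}{d}\right)^{4} = \left(- \frac{4}{-2}\right)^{4} = \left(\left(-4\right) \left(- \frac{1}{2}\right)\right)^{4} = 2^{4} = 16$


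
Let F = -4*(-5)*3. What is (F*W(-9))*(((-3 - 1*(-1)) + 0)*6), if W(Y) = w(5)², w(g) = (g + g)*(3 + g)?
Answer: -4608000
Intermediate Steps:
F = 60 (F = 20*3 = 60)
w(g) = 2*g*(3 + g) (w(g) = (2*g)*(3 + g) = 2*g*(3 + g))
W(Y) = 6400 (W(Y) = (2*5*(3 + 5))² = (2*5*8)² = 80² = 6400)
(F*W(-9))*(((-3 - 1*(-1)) + 0)*6) = (60*6400)*(((-3 - 1*(-1)) + 0)*6) = 384000*(((-3 + 1) + 0)*6) = 384000*((-2 + 0)*6) = 384000*(-2*6) = 384000*(-12) = -4608000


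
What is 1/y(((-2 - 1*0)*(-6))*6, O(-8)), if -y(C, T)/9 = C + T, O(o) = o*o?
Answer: -1/1224 ≈ -0.00081699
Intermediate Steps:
O(o) = o²
y(C, T) = -9*C - 9*T (y(C, T) = -9*(C + T) = -9*C - 9*T)
1/y(((-2 - 1*0)*(-6))*6, O(-8)) = 1/(-9*(-2 - 1*0)*(-6)*6 - 9*(-8)²) = 1/(-9*(-2 + 0)*(-6)*6 - 9*64) = 1/(-9*(-2*(-6))*6 - 576) = 1/(-108*6 - 576) = 1/(-9*72 - 576) = 1/(-648 - 576) = 1/(-1224) = -1/1224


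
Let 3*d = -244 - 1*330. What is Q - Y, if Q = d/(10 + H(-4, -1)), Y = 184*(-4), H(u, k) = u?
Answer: 6337/9 ≈ 704.11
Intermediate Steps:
Y = -736
d = -574/3 (d = (-244 - 1*330)/3 = (-244 - 330)/3 = (1/3)*(-574) = -574/3 ≈ -191.33)
Q = -287/9 (Q = -574/(3*(10 - 4)) = -574/3/6 = -574/3*1/6 = -287/9 ≈ -31.889)
Q - Y = -287/9 - 1*(-736) = -287/9 + 736 = 6337/9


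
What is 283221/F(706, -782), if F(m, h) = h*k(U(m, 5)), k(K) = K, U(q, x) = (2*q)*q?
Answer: -283221/779553904 ≈ -0.00036331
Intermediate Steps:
U(q, x) = 2*q**2
F(m, h) = 2*h*m**2 (F(m, h) = h*(2*m**2) = 2*h*m**2)
283221/F(706, -782) = 283221/((2*(-782)*706**2)) = 283221/((2*(-782)*498436)) = 283221/(-779553904) = 283221*(-1/779553904) = -283221/779553904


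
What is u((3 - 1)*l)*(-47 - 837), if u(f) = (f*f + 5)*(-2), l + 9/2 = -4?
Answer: 519792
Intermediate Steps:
l = -17/2 (l = -9/2 - 4 = -17/2 ≈ -8.5000)
u(f) = -10 - 2*f**2 (u(f) = (f**2 + 5)*(-2) = (5 + f**2)*(-2) = -10 - 2*f**2)
u((3 - 1)*l)*(-47 - 837) = (-10 - 2*289*(3 - 1)**2/4)*(-47 - 837) = (-10 - 2*(2*(-17/2))**2)*(-884) = (-10 - 2*(-17)**2)*(-884) = (-10 - 2*289)*(-884) = (-10 - 578)*(-884) = -588*(-884) = 519792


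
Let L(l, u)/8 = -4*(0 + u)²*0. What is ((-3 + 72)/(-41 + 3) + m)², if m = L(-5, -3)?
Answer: 4761/1444 ≈ 3.2971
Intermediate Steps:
L(l, u) = 0 (L(l, u) = 8*(-4*(0 + u)²*0) = 8*(-4*u²*0) = 8*0 = 0)
m = 0
((-3 + 72)/(-41 + 3) + m)² = ((-3 + 72)/(-41 + 3) + 0)² = (69/(-38) + 0)² = (69*(-1/38) + 0)² = (-69/38 + 0)² = (-69/38)² = 4761/1444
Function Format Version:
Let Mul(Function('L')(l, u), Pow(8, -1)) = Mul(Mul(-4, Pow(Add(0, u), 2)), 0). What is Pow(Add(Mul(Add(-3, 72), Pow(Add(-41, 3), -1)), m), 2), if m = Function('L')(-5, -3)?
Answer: Rational(4761, 1444) ≈ 3.2971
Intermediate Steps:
Function('L')(l, u) = 0 (Function('L')(l, u) = Mul(8, Mul(Mul(-4, Pow(Add(0, u), 2)), 0)) = Mul(8, Mul(Mul(-4, Pow(u, 2)), 0)) = Mul(8, 0) = 0)
m = 0
Pow(Add(Mul(Add(-3, 72), Pow(Add(-41, 3), -1)), m), 2) = Pow(Add(Mul(Add(-3, 72), Pow(Add(-41, 3), -1)), 0), 2) = Pow(Add(Mul(69, Pow(-38, -1)), 0), 2) = Pow(Add(Mul(69, Rational(-1, 38)), 0), 2) = Pow(Add(Rational(-69, 38), 0), 2) = Pow(Rational(-69, 38), 2) = Rational(4761, 1444)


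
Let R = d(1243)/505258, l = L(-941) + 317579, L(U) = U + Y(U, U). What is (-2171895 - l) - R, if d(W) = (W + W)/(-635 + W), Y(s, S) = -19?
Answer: -382231848411291/153598432 ≈ -2.4885e+6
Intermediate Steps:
d(W) = 2*W/(-635 + W) (d(W) = (2*W)/(-635 + W) = 2*W/(-635 + W))
L(U) = -19 + U (L(U) = U - 19 = -19 + U)
l = 316619 (l = (-19 - 941) + 317579 = -960 + 317579 = 316619)
R = 1243/153598432 (R = (2*1243/(-635 + 1243))/505258 = (2*1243/608)*(1/505258) = (2*1243*(1/608))*(1/505258) = (1243/304)*(1/505258) = 1243/153598432 ≈ 8.0925e-6)
(-2171895 - l) - R = (-2171895 - 1*316619) - 1*1243/153598432 = (-2171895 - 316619) - 1243/153598432 = -2488514 - 1243/153598432 = -382231848411291/153598432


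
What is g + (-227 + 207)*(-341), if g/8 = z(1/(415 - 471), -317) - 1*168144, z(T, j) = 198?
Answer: -1336748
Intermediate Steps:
g = -1343568 (g = 8*(198 - 1*168144) = 8*(198 - 168144) = 8*(-167946) = -1343568)
g + (-227 + 207)*(-341) = -1343568 + (-227 + 207)*(-341) = -1343568 - 20*(-341) = -1343568 + 6820 = -1336748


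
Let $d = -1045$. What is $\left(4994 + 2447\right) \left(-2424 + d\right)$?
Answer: $-25812829$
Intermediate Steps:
$\left(4994 + 2447\right) \left(-2424 + d\right) = \left(4994 + 2447\right) \left(-2424 - 1045\right) = 7441 \left(-3469\right) = -25812829$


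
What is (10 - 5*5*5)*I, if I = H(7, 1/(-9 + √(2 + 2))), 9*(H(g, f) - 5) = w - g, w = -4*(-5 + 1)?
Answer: -690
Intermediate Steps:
w = 16 (w = -4*(-4) = 16)
H(g, f) = 61/9 - g/9 (H(g, f) = 5 + (16 - g)/9 = 5 + (16/9 - g/9) = 61/9 - g/9)
I = 6 (I = 61/9 - ⅑*7 = 61/9 - 7/9 = 6)
(10 - 5*5*5)*I = (10 - 5*5*5)*6 = (10 - 25*5)*6 = (10 - 125)*6 = -115*6 = -690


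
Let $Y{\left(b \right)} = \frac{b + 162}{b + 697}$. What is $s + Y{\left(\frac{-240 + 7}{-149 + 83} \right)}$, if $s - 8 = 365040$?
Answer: $\frac{3375601041}{9247} \approx 3.6505 \cdot 10^{5}$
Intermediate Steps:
$Y{\left(b \right)} = \frac{162 + b}{697 + b}$
$s = 365048$ ($s = 8 + 365040 = 365048$)
$s + Y{\left(\frac{-240 + 7}{-149 + 83} \right)} = 365048 + \frac{162 + \frac{-240 + 7}{-149 + 83}}{697 + \frac{-240 + 7}{-149 + 83}} = 365048 + \frac{162 - \frac{233}{-66}}{697 - \frac{233}{-66}} = 365048 + \frac{162 - - \frac{233}{66}}{697 - - \frac{233}{66}} = 365048 + \frac{162 + \frac{233}{66}}{697 + \frac{233}{66}} = 365048 + \frac{1}{\frac{46235}{66}} \cdot \frac{10925}{66} = 365048 + \frac{66}{46235} \cdot \frac{10925}{66} = 365048 + \frac{2185}{9247} = \frac{3375601041}{9247}$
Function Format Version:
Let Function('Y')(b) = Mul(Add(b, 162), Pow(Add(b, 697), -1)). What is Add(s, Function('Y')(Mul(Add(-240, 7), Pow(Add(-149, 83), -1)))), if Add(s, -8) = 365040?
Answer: Rational(3375601041, 9247) ≈ 3.6505e+5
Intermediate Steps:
Function('Y')(b) = Mul(Pow(Add(697, b), -1), Add(162, b)) (Function('Y')(b) = Mul(Add(162, b), Pow(Add(697, b), -1)) = Mul(Pow(Add(697, b), -1), Add(162, b)))
s = 365048 (s = Add(8, 365040) = 365048)
Add(s, Function('Y')(Mul(Add(-240, 7), Pow(Add(-149, 83), -1)))) = Add(365048, Mul(Pow(Add(697, Mul(Add(-240, 7), Pow(Add(-149, 83), -1))), -1), Add(162, Mul(Add(-240, 7), Pow(Add(-149, 83), -1))))) = Add(365048, Mul(Pow(Add(697, Mul(-233, Pow(-66, -1))), -1), Add(162, Mul(-233, Pow(-66, -1))))) = Add(365048, Mul(Pow(Add(697, Mul(-233, Rational(-1, 66))), -1), Add(162, Mul(-233, Rational(-1, 66))))) = Add(365048, Mul(Pow(Add(697, Rational(233, 66)), -1), Add(162, Rational(233, 66)))) = Add(365048, Mul(Pow(Rational(46235, 66), -1), Rational(10925, 66))) = Add(365048, Mul(Rational(66, 46235), Rational(10925, 66))) = Add(365048, Rational(2185, 9247)) = Rational(3375601041, 9247)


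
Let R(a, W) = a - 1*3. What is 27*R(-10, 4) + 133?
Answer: -218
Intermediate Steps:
R(a, W) = -3 + a (R(a, W) = a - 3 = -3 + a)
27*R(-10, 4) + 133 = 27*(-3 - 10) + 133 = 27*(-13) + 133 = -351 + 133 = -218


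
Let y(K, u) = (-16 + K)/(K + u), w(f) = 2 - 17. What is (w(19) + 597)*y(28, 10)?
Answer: 3492/19 ≈ 183.79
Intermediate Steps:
w(f) = -15
y(K, u) = (-16 + K)/(K + u)
(w(19) + 597)*y(28, 10) = (-15 + 597)*((-16 + 28)/(28 + 10)) = 582*(12/38) = 582*((1/38)*12) = 582*(6/19) = 3492/19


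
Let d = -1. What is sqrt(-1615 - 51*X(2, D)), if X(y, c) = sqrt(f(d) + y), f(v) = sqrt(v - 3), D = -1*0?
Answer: sqrt(-1615 - 51*sqrt(2)*sqrt(1 + I)) ≈ 0.3987 - 41.163*I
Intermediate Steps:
D = 0
f(v) = sqrt(-3 + v)
X(y, c) = sqrt(y + 2*I) (X(y, c) = sqrt(sqrt(-3 - 1) + y) = sqrt(sqrt(-4) + y) = sqrt(2*I + y) = sqrt(y + 2*I))
sqrt(-1615 - 51*X(2, D)) = sqrt(-1615 - 51*sqrt(2 + 2*I))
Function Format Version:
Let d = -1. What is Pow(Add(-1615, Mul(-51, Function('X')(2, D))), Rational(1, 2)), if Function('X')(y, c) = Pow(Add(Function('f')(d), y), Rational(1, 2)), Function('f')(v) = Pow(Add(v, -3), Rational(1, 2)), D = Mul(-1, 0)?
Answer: Pow(Add(-1615, Mul(-51, Pow(2, Rational(1, 2)), Pow(Add(1, I), Rational(1, 2)))), Rational(1, 2)) ≈ Add(0.3987, Mul(-41.163, I))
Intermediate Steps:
D = 0
Function('f')(v) = Pow(Add(-3, v), Rational(1, 2))
Function('X')(y, c) = Pow(Add(y, Mul(2, I)), Rational(1, 2)) (Function('X')(y, c) = Pow(Add(Pow(Add(-3, -1), Rational(1, 2)), y), Rational(1, 2)) = Pow(Add(Pow(-4, Rational(1, 2)), y), Rational(1, 2)) = Pow(Add(Mul(2, I), y), Rational(1, 2)) = Pow(Add(y, Mul(2, I)), Rational(1, 2)))
Pow(Add(-1615, Mul(-51, Function('X')(2, D))), Rational(1, 2)) = Pow(Add(-1615, Mul(-51, Pow(Add(2, Mul(2, I)), Rational(1, 2)))), Rational(1, 2))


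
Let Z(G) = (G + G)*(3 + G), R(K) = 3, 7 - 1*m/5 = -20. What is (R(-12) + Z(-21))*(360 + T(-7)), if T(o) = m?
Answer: 375705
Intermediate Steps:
m = 135 (m = 35 - 5*(-20) = 35 + 100 = 135)
T(o) = 135
Z(G) = 2*G*(3 + G) (Z(G) = (2*G)*(3 + G) = 2*G*(3 + G))
(R(-12) + Z(-21))*(360 + T(-7)) = (3 + 2*(-21)*(3 - 21))*(360 + 135) = (3 + 2*(-21)*(-18))*495 = (3 + 756)*495 = 759*495 = 375705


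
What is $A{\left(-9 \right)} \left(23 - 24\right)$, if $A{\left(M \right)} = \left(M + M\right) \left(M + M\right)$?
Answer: $-324$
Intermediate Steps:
$A{\left(M \right)} = 4 M^{2}$ ($A{\left(M \right)} = 2 M 2 M = 4 M^{2}$)
$A{\left(-9 \right)} \left(23 - 24\right) = 4 \left(-9\right)^{2} \left(23 - 24\right) = 4 \cdot 81 \left(23 - 24\right) = 324 \left(-1\right) = -324$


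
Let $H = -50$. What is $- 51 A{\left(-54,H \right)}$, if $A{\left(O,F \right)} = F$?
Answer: $2550$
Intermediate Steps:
$- 51 A{\left(-54,H \right)} = \left(-51\right) \left(-50\right) = 2550$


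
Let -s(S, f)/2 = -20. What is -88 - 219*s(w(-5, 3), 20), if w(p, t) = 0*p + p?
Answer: -8848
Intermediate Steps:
w(p, t) = p (w(p, t) = 0 + p = p)
s(S, f) = 40 (s(S, f) = -2*(-20) = 40)
-88 - 219*s(w(-5, 3), 20) = -88 - 219*40 = -88 - 8760 = -8848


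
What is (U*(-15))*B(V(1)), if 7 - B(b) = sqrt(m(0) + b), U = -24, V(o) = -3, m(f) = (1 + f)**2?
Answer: 2520 - 360*I*sqrt(2) ≈ 2520.0 - 509.12*I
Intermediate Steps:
B(b) = 7 - sqrt(1 + b) (B(b) = 7 - sqrt((1 + 0)**2 + b) = 7 - sqrt(1**2 + b) = 7 - sqrt(1 + b))
(U*(-15))*B(V(1)) = (-24*(-15))*(7 - sqrt(1 - 3)) = 360*(7 - sqrt(-2)) = 360*(7 - I*sqrt(2)) = 2520 - 360*I*sqrt(2)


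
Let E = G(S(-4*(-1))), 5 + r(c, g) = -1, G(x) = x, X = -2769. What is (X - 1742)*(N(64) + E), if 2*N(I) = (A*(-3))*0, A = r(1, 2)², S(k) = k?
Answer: -18044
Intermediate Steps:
r(c, g) = -6 (r(c, g) = -5 - 1 = -6)
A = 36 (A = (-6)² = 36)
N(I) = 0 (N(I) = ((36*(-3))*0)/2 = (-108*0)/2 = (½)*0 = 0)
E = 4 (E = -4*(-1) = 4)
(X - 1742)*(N(64) + E) = (-2769 - 1742)*(0 + 4) = -4511*4 = -18044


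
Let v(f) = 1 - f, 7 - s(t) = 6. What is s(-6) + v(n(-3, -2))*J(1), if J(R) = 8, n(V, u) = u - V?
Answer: 1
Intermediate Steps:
s(t) = 1 (s(t) = 7 - 1*6 = 7 - 6 = 1)
s(-6) + v(n(-3, -2))*J(1) = 1 + (1 - (-2 - 1*(-3)))*8 = 1 + (1 - (-2 + 3))*8 = 1 + (1 - 1*1)*8 = 1 + (1 - 1)*8 = 1 + 0*8 = 1 + 0 = 1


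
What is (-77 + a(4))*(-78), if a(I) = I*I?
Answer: 4758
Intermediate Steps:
a(I) = I²
(-77 + a(4))*(-78) = (-77 + 4²)*(-78) = (-77 + 16)*(-78) = -61*(-78) = 4758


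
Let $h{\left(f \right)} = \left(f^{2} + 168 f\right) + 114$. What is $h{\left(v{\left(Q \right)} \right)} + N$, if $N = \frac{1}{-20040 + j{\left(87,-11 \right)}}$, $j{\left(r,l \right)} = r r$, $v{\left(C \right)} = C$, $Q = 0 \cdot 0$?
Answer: $\frac{1421693}{12471} \approx 114.0$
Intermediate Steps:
$Q = 0$
$j{\left(r,l \right)} = r^{2}$
$h{\left(f \right)} = 114 + f^{2} + 168 f$
$N = - \frac{1}{12471}$ ($N = \frac{1}{-20040 + 87^{2}} = \frac{1}{-20040 + 7569} = \frac{1}{-12471} = - \frac{1}{12471} \approx -8.0186 \cdot 10^{-5}$)
$h{\left(v{\left(Q \right)} \right)} + N = \left(114 + 0^{2} + 168 \cdot 0\right) - \frac{1}{12471} = \left(114 + 0 + 0\right) - \frac{1}{12471} = 114 - \frac{1}{12471} = \frac{1421693}{12471}$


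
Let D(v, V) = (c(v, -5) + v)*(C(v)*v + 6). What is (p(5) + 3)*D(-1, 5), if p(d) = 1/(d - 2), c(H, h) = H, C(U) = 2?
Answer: -80/3 ≈ -26.667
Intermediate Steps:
p(d) = 1/(-2 + d)
D(v, V) = 2*v*(6 + 2*v) (D(v, V) = (v + v)*(2*v + 6) = (2*v)*(6 + 2*v) = 2*v*(6 + 2*v))
(p(5) + 3)*D(-1, 5) = (1/(-2 + 5) + 3)*(4*(-1)*(3 - 1)) = (1/3 + 3)*(4*(-1)*2) = (⅓ + 3)*(-8) = (10/3)*(-8) = -80/3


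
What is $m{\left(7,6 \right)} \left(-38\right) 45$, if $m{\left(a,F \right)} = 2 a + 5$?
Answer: $-32490$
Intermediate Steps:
$m{\left(a,F \right)} = 5 + 2 a$
$m{\left(7,6 \right)} \left(-38\right) 45 = \left(5 + 2 \cdot 7\right) \left(-38\right) 45 = \left(5 + 14\right) \left(-38\right) 45 = 19 \left(-38\right) 45 = \left(-722\right) 45 = -32490$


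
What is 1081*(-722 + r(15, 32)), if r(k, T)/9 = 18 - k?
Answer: -751295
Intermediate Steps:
r(k, T) = 162 - 9*k (r(k, T) = 9*(18 - k) = 162 - 9*k)
1081*(-722 + r(15, 32)) = 1081*(-722 + (162 - 9*15)) = 1081*(-722 + (162 - 135)) = 1081*(-722 + 27) = 1081*(-695) = -751295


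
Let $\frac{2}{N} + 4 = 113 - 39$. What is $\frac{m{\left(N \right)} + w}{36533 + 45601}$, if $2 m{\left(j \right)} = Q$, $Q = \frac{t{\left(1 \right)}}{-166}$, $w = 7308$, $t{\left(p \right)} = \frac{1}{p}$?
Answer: $\frac{186635}{2097576} \approx 0.088977$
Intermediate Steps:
$N = \frac{1}{35}$ ($N = \frac{2}{-4 + \left(113 - 39\right)} = \frac{2}{-4 + 74} = \frac{2}{70} = 2 \cdot \frac{1}{70} = \frac{1}{35} \approx 0.028571$)
$Q = - \frac{1}{166}$ ($Q = \frac{1}{1 \left(-166\right)} = 1 \left(- \frac{1}{166}\right) = - \frac{1}{166} \approx -0.0060241$)
$m{\left(j \right)} = - \frac{1}{332}$ ($m{\left(j \right)} = \frac{1}{2} \left(- \frac{1}{166}\right) = - \frac{1}{332}$)
$\frac{m{\left(N \right)} + w}{36533 + 45601} = \frac{- \frac{1}{332} + 7308}{36533 + 45601} = \frac{2426255}{332 \cdot 82134} = \frac{2426255}{332} \cdot \frac{1}{82134} = \frac{186635}{2097576}$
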